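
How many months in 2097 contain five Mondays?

A month of length L has five Mondays iff its first Monday is on day ≤ L−28 (so day 1–3 in a 31-day month, 1–2 in a 30-day month, day 1 in a leap February).
Checking each month of 2097: Jan starts Tue (31d); Feb starts Fri (28d); Mar starts Fri (31d); Apr starts Mon (30d) ✓; May starts Wed (31d); Jun starts Sat (30d); Jul starts Mon (31d) ✓; Aug starts Thu (31d); Sep starts Sun (30d) ✓; Oct starts Tue (31d); Nov starts Fri (30d); Dec starts Sun (31d) ✓.
Five-Monday months: April, July, September, December → 4.

4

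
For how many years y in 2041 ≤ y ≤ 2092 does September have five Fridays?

September has 30 days; it has five Fridays when Friday falls among the first (month-length − 28) days — i.e. when September 1 is one of Friday/Thursday.
September 1 by year: 2041:Sun 2042:Mon 2043:Tue 2044:Thu✓ 2045:Fri✓ 2046:Sat 2047:Sun 2048:Tue 2049:Wed 2050:Thu✓ 2051:Fri✓ 2052:Sun 2053:Mon 2054:Tue 2055:Wed …(22 more)… 2078:Thu✓ 2079:Fri✓ 2080:Sun 2081:Mon 2082:Tue 2083:Wed 2084:Fri✓ 2085:Sat 2086:Sun 2087:Mon 2088:Wed 2089:Thu✓ 2090:Fri✓ 2091:Sat 2092:Mon
Years with five Fridays: 2044, 2045, 2050, 2051, 2056, 2061, 2062, 2067, 2072, 2073, 2078, 2079, 2084, 2089, 2090 → 15.

15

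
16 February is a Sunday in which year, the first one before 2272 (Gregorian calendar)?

2268

From one year to the next, a fixed date's weekday advances by 1, or by 2 when a Feb 29 lies between the two dates.
2272: February 16 is Friday.
2271: Thursday (−1)
2270: Wednesday (−1)
2269: Tuesday (−1)
2268: Sunday (−2)
16 February falls on a Sunday in 2268.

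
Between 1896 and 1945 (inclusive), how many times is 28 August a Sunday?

Track 28 August's weekday year by year (advancing +1, or +2 across a Feb 29):
  1896: Fri  1897: Sat (+1)  1898: Sun (+1) ✓  1899: Mon (+1)  1900: Tue (+1)
  1901: Wed (+1)  1902: Thu (+1)  1903: Fri (+1)  1904: Sun (+2) ✓  1905: Mon (+1)
  1906: Tue (+1)  1907: Wed (+1)  1908: Fri (+2)  1909: Sat (+1)  … (22 more years) …
  1932: Sun (+2) ✓  1933: Mon (+1)  1934: Tue (+1)  1935: Wed (+1)  1936: Fri (+2)
  1937: Sat (+1)  1938: Sun (+1) ✓  1939: Mon (+1)  1940: Wed (+2)  1941: Thu (+1)
  1942: Fri (+1)  1943: Sat (+1)  1944: Mon (+2)  1945: Tue (+1)
Sunday years: 1898, 1904, 1910, 1921, 1927, 1932, 1938 — 7 in total.

7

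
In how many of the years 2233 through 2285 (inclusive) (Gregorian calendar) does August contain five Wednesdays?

22

August has 31 days; it has five Wednesdays when Wednesday falls among the first (month-length − 28) days — i.e. when August 1 is one of Wednesday/Tuesday/Monday.
August 1 by year: 2233:Thu 2234:Fri 2235:Sat 2236:Mon✓ 2237:Tue✓ 2238:Wed✓ 2239:Thu 2240:Sat 2241:Sun 2242:Mon✓ 2243:Tue✓ 2244:Thu 2245:Fri 2246:Sat 2247:Sun …(23 more)… 2271:Tue✓ 2272:Thu 2273:Fri 2274:Sat 2275:Sun 2276:Tue✓ 2277:Wed✓ 2278:Thu 2279:Fri 2280:Sun 2281:Mon✓ 2282:Tue✓ 2283:Wed✓ 2284:Fri 2285:Sat
Years with five Wednesdays: 2236, 2237, 2238, 2242, 2243, 2248, 2249, 2253, 2254, 2255, 2259, 2260, 2264, 2265, 2266, 2270, 2271, 2276, 2277, 2281, 2282, 2283 → 22.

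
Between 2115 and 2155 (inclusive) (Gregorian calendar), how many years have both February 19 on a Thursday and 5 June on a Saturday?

1

Check each year's weekday for February 19 and 5 June:
  2115: Tue/Wed  2116: Wed/Fri  2117: Fri/Sat  2118: Sat/Sun  2119: Sun/Mon  2120: Mon/Wed  2121: Wed/Thu  2122: Thu/Fri  2123: Fri/Sat  2124: Sat/Mon  2125: Mon/Tue  2126: Tue/Wed  2127: Wed/Thu  2128: Thu/Sat ✓  …(13 more)…  2142: Mon/Tue  2143: Tue/Wed  2144: Wed/Fri  2145: Fri/Sat  2146: Sat/Sun  2147: Sun/Mon  2148: Mon/Wed  2149: Wed/Thu  2150: Thu/Fri  2151: Fri/Sat  2152: Sat/Mon  2153: Mon/Tue  2154: Tue/Wed  2155: Wed/Thu
Both conditions hold in: 2128 — 1.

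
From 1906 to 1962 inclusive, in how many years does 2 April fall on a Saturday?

8

Track 2 April's weekday year by year (advancing +1, or +2 across a Feb 29):
  1906: Mon  1907: Tue (+1)  1908: Thu (+2)  1909: Fri (+1)  1910: Sat (+1) ✓
  1911: Sun (+1)  1912: Tue (+2)  1913: Wed (+1)  1914: Thu (+1)  1915: Fri (+1)
  1916: Sun (+2)  1917: Mon (+1)  1918: Tue (+1)  1919: Wed (+1)  … (29 more years) …
  1949: Sat (+1) ✓  1950: Sun (+1)  1951: Mon (+1)  1952: Wed (+2)  1953: Thu (+1)
  1954: Fri (+1)  1955: Sat (+1) ✓  1956: Mon (+2)  1957: Tue (+1)  1958: Wed (+1)
  1959: Thu (+1)  1960: Sat (+2) ✓  1961: Sun (+1)  1962: Mon (+1)
Saturday years: 1910, 1921, 1927, 1932, 1938, 1949, 1955, 1960 — 8 in total.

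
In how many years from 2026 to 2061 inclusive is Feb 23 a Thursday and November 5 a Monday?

1

Check each year's weekday for Feb 23 and November 5:
  2026: Mon/Thu  2027: Tue/Fri  2028: Wed/Sun  2029: Fri/Mon  2030: Sat/Tue  2031: Sun/Wed  2032: Mon/Fri  2033: Wed/Sat  2034: Thu/Sun  2035: Fri/Mon  2036: Sat/Wed  2037: Mon/Thu  2038: Tue/Fri  2039: Wed/Sat  …(8 more)…  2048: Sun/Thu  2049: Tue/Fri  2050: Wed/Sat  2051: Thu/Sun  2052: Fri/Tue  2053: Sun/Wed  2054: Mon/Thu  2055: Tue/Fri  2056: Wed/Sun  2057: Fri/Mon  2058: Sat/Tue  2059: Sun/Wed  2060: Mon/Fri  2061: Wed/Sat
Both conditions hold in: 2040 — 1.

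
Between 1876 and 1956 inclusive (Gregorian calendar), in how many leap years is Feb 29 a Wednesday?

3

Leap years in 1876–1956: 20 of them.
Feb 29 weekday advances by 5 (mod 7) from one leap year to the next four years later (or differs when a century non-leap intervenes).
Leap-day weekdays: 1876:Tue 1880:Sun 1884:Fri 1888:Wed✓ 1892:Mon 1896:Sat 1904:Mon 1908:Sat 1912:Thu 1916:Tue 1920:Sun 1924:Fri 1928:Wed✓ 1932:Mon 1936:Sat 1940:Thu 1944:Tue 1948:Sun 1952:Fri 1956:Wed✓
Wednesday: 1888, 1928, 1956 → 3.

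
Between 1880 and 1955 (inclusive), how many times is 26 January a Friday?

Track 26 January's weekday year by year (advancing +1, or +2 across a Feb 29):
  1880: Mon  1881: Wed (+2)  1882: Thu (+1)  1883: Fri (+1) ✓  1884: Sat (+1)
  1885: Mon (+2)  1886: Tue (+1)  1887: Wed (+1)  1888: Thu (+1)  1889: Sat (+2)
  1890: Sun (+1)  1891: Mon (+1)  1892: Tue (+1)  1893: Thu (+2)  … (48 more years) …
  1942: Mon (+1)  1943: Tue (+1)  1944: Wed (+1)  1945: Fri (+2) ✓  1946: Sat (+1)
  1947: Sun (+1)  1948: Mon (+1)  1949: Wed (+2)  1950: Thu (+1)  1951: Fri (+1) ✓
  1952: Sat (+1)  1953: Mon (+2)  1954: Tue (+1)  1955: Wed (+1)
Friday years: 1883, 1894, 1900, 1906, 1912, 1917, 1923, 1934, 1940, 1945, 1951 — 11 in total.

11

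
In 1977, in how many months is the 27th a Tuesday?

Check the 27th of each month of 1977: Jan 27: Thu, Feb 27: Sun, Mar 27: Sun, Apr 27: Wed, May 27: Fri, Jun 27: Mon, Jul 27: Wed, Aug 27: Sat, Sep 27: Tue, Oct 27: Thu, Nov 27: Sun, Dec 27: Tue.
Tuesday occurs in September, December — 2 months.

2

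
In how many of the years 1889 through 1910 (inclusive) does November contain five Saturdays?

6

November has 30 days; it has five Saturdays when Saturday falls among the first (month-length − 28) days — i.e. when November 1 is one of Saturday/Friday.
November 1 by year: 1889:Fri✓ 1890:Sat✓ 1891:Sun 1892:Tue 1893:Wed 1894:Thu 1895:Fri✓ 1896:Sun 1897:Mon 1898:Tue 1899:Wed 1900:Thu 1901:Fri✓ 1902:Sat✓ 1903:Sun 1904:Tue 1905:Wed 1906:Thu 1907:Fri✓ 1908:Sun 1909:Mon 1910:Tue
Years with five Saturdays: 1889, 1890, 1895, 1901, 1902, 1907 → 6.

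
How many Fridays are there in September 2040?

4

September 2040 has 30 days and begins on Saturday.
The first Friday is September 7.
Fridays fall on 7, 14, 21, 28 — that's 4.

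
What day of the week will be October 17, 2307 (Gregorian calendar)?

January 1, 2307 is a Tuesday.
October 17 is day 290 of the year, i.e. 289 days after Jan 1.
289 mod 7 = 2, so advance 2 weekdays from Tuesday: Thursday.

Thursday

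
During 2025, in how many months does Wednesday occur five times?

A month of length L has five Wednesdays iff its first Wednesday is on day ≤ L−28 (so day 1–3 in a 31-day month, 1–2 in a 30-day month, day 1 in a leap February).
Checking each month of 2025: Jan starts Wed (31d) ✓; Feb starts Sat (28d); Mar starts Sat (31d); Apr starts Tue (30d) ✓; May starts Thu (31d); Jun starts Sun (30d); Jul starts Tue (31d) ✓; Aug starts Fri (31d); Sep starts Mon (30d); Oct starts Wed (31d) ✓; Nov starts Sat (30d); Dec starts Mon (31d) ✓.
Five-Wednesday months: January, April, July, October, December → 5.

5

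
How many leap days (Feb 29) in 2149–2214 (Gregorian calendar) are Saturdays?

2

Leap years in 2149–2214: 15 of them.
Feb 29 weekday advances by 5 (mod 7) from one leap year to the next four years later (or differs when a century non-leap intervenes).
Leap-day weekdays: 2152:Tue 2156:Sun 2160:Fri 2164:Wed 2168:Mon 2172:Sat✓ 2176:Thu 2180:Tue 2184:Sun 2188:Fri 2192:Wed 2196:Mon 2204:Wed 2208:Mon 2212:Sat✓
Saturday: 2172, 2212 → 2.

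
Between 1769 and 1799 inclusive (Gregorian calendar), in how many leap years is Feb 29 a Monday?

1

Leap years in 1769–1799: 7 of them.
Feb 29 weekday advances by 5 (mod 7) from one leap year to the next four years later (or differs when a century non-leap intervenes).
Leap-day weekdays: 1772:Sat 1776:Thu 1780:Tue 1784:Sun 1788:Fri 1792:Wed 1796:Mon✓
Monday: 1796 → 1.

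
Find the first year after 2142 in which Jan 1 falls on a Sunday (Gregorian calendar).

2147

Jan 1 advances by 2 weekdays after a leap year and by 1 after a common year.
2142: Jan 1 is Monday.
2143: Tuesday
2144: Wednesday (leap)
2145: Friday
2146: Saturday
2147: Sunday
2147 begins on a Sunday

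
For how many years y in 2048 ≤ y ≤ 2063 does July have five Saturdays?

8

July has 31 days; it has five Saturdays when Saturday falls among the first (month-length − 28) days — i.e. when July 1 is one of Saturday/Friday/Thursday.
July 1 by year: 2048:Wed 2049:Thu✓ 2050:Fri✓ 2051:Sat✓ 2052:Mon 2053:Tue 2054:Wed 2055:Thu✓ 2056:Sat✓ 2057:Sun 2058:Mon 2059:Tue 2060:Thu✓ 2061:Fri✓ 2062:Sat✓ 2063:Sun
Years with five Saturdays: 2049, 2050, 2051, 2055, 2056, 2060, 2061, 2062 → 8.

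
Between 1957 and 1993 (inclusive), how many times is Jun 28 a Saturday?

Track Jun 28's weekday year by year (advancing +1, or +2 across a Feb 29):
  1957: Fri  1958: Sat (+1) ✓  1959: Sun (+1)  1960: Tue (+2)  1961: Wed (+1)
  1962: Thu (+1)  1963: Fri (+1)  1964: Sun (+2)  1965: Mon (+1)  1966: Tue (+1)
  1967: Wed (+1)  1968: Fri (+2)  1969: Sat (+1) ✓  1970: Sun (+1)  … (9 more years) …
  1980: Sat (+2) ✓  1981: Sun (+1)  1982: Mon (+1)  1983: Tue (+1)  1984: Thu (+2)
  1985: Fri (+1)  1986: Sat (+1) ✓  1987: Sun (+1)  1988: Tue (+2)  1989: Wed (+1)
  1990: Thu (+1)  1991: Fri (+1)  1992: Sun (+2)  1993: Mon (+1)
Saturday years: 1958, 1969, 1975, 1980, 1986 — 5 in total.

5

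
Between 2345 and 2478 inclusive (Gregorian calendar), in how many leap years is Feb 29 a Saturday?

Leap years in 2345–2478: 33 of them.
Feb 29 weekday advances by 5 (mod 7) from one leap year to the next four years later (or differs when a century non-leap intervenes).
Leap-day weekdays: 2348:Sun 2352:Fri 2356:Wed 2360:Mon 2364:Sat✓ 2368:Thu 2372:Tue 2376:Sun 2380:Fri 2384:Wed 2388:Mon 2392:Sat✓ 2396:Thu …(7 more)… 2428:Tue 2432:Sun 2436:Fri 2440:Wed 2444:Mon 2448:Sat✓ 2452:Thu 2456:Tue 2460:Sun 2464:Fri 2468:Wed 2472:Mon 2476:Sat✓
Saturday: 2364, 2392, 2420, 2448, 2476 → 5.

5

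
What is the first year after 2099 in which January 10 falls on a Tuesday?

2102

From one year to the next, a fixed date's weekday advances by 1, or by 2 when a Feb 29 lies between the two dates.
2099: January 10 is Saturday.
2100: Sunday (+1)
2101: Monday (+1)
2102: Tuesday (+1)
January 10 falls on a Tuesday in 2102.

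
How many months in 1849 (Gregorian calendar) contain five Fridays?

A month of length L has five Fridays iff its first Friday is on day ≤ L−28 (so day 1–3 in a 31-day month, 1–2 in a 30-day month, day 1 in a leap February).
Checking each month of 1849: Jan starts Mon (31d); Feb starts Thu (28d); Mar starts Thu (31d) ✓; Apr starts Sun (30d); May starts Tue (31d); Jun starts Fri (30d) ✓; Jul starts Sun (31d); Aug starts Wed (31d) ✓; Sep starts Sat (30d); Oct starts Mon (31d); Nov starts Thu (30d) ✓; Dec starts Sat (31d).
Five-Friday months: March, June, August, November → 4.

4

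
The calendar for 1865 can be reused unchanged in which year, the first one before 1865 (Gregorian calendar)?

1854

Two years share a calendar iff Jan 1 falls on the same weekday and both are leap or both are common. 1865: Jan 1 is Sunday, common year.
1864: Jan 1 Friday, leap
1863: Jan 1 Thursday, common
1862: Jan 1 Wednesday, common
1861: Jan 1 Tuesday, common
1860: Jan 1 Sunday, leap
1859: Jan 1 Saturday, common
1858: Jan 1 Friday, common
1857: Jan 1 Thursday, common
1856: Jan 1 Tuesday, leap
1855: Jan 1 Monday, common
1854: Jan 1 Sunday, common
1854 matches on both conditions.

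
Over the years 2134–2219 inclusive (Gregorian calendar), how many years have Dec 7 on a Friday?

Track Dec 7's weekday year by year (advancing +1, or +2 across a Feb 29):
  2134: Tue  2135: Wed (+1)  2136: Fri (+2) ✓  2137: Sat (+1)  2138: Sun (+1)
  2139: Mon (+1)  2140: Wed (+2)  2141: Thu (+1)  2142: Fri (+1) ✓  2143: Sat (+1)
  2144: Mon (+2)  2145: Tue (+1)  2146: Wed (+1)  2147: Thu (+1)  … (58 more years) …
  2206: Sun (+1)  2207: Mon (+1)  2208: Wed (+2)  2209: Thu (+1)  2210: Fri (+1) ✓
  2211: Sat (+1)  2212: Mon (+2)  2213: Tue (+1)  2214: Wed (+1)  2215: Thu (+1)
  2216: Sat (+2)  2217: Sun (+1)  2218: Mon (+1)  2219: Tue (+1)
Friday years: 2136, 2142, 2153, 2159, 2164, 2170, 2181, 2187, 2192, 2198, 2204, 2210 — 12 in total.

12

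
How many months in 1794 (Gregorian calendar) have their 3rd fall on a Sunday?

1

Check the 3rd of each month of 1794: Jan 3: Fri, Feb 3: Mon, Mar 3: Mon, Apr 3: Thu, May 3: Sat, Jun 3: Tue, Jul 3: Thu, Aug 3: Sun, Sep 3: Wed, Oct 3: Fri, Nov 3: Mon, Dec 3: Wed.
Sunday occurs in August — 1 month.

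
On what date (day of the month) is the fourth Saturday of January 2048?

January 1, 2048 is a Wednesday, so the first Saturday is the 4th.
The fourth Saturday is 4 + 21 = 25.

25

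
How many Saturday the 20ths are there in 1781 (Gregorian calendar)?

Check the 20th of each month of 1781: Jan 20: Sat, Feb 20: Tue, Mar 20: Tue, Apr 20: Fri, May 20: Sun, Jun 20: Wed, Jul 20: Fri, Aug 20: Mon, Sep 20: Thu, Oct 20: Sat, Nov 20: Tue, Dec 20: Thu.
Saturday occurs in January, October — 2 months.

2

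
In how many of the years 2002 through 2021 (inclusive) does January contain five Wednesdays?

9

January has 31 days; it has five Wednesdays when Wednesday falls among the first (month-length − 28) days — i.e. when January 1 is one of Wednesday/Tuesday/Monday.
January 1 by year: 2002:Tue✓ 2003:Wed✓ 2004:Thu 2005:Sat 2006:Sun 2007:Mon✓ 2008:Tue✓ 2009:Thu 2010:Fri 2011:Sat 2012:Sun 2013:Tue✓ 2014:Wed✓ 2015:Thu 2016:Fri 2017:Sun 2018:Mon✓ 2019:Tue✓ 2020:Wed✓ 2021:Fri
Years with five Wednesdays: 2002, 2003, 2007, 2008, 2013, 2014, 2018, 2019, 2020 → 9.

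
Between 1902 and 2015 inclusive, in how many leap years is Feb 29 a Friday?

4

Leap years in 1902–2015: 28 of them.
Feb 29 weekday advances by 5 (mod 7) from one leap year to the next four years later (or differs when a century non-leap intervenes).
Leap-day weekdays: 1904:Mon 1908:Sat 1912:Thu 1916:Tue 1920:Sun 1924:Fri✓ 1928:Wed 1932:Mon 1936:Sat 1940:Thu 1944:Tue 1948:Sun 1952:Fri✓ 1956:Wed 1960:Mon 1964:Sat 1968:Thu 1972:Tue 1976:Sun 1980:Fri✓ 1984:Wed 1988:Mon 1992:Sat 1996:Thu 2000:Tue 2004:Sun 2008:Fri✓ 2012:Wed
Friday: 1924, 1952, 1980, 2008 → 4.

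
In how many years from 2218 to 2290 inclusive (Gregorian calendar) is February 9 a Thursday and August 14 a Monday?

Check each year's weekday for February 9 and August 14:
  2218: Mon/Fri  2219: Tue/Sat  2220: Wed/Mon  2221: Fri/Tue  2222: Sat/Wed  2223: Sun/Thu  2224: Mon/Sat  2225: Wed/Sun  2226: Thu/Mon ✓  2227: Fri/Tue  2228: Sat/Thu  2229: Mon/Fri  2230: Tue/Sat  2231: Wed/Sun  …(45 more)…  2277: Fri/Tue  2278: Sat/Wed  2279: Sun/Thu  2280: Mon/Sat  2281: Wed/Sun  2282: Thu/Mon ✓  2283: Fri/Tue  2284: Sat/Thu  2285: Mon/Fri  2286: Tue/Sat  2287: Wed/Sun  2288: Thu/Tue  2289: Sat/Wed  2290: Sun/Thu
Both conditions hold in: 2226, 2237, 2243, 2254, 2265, 2271, 2282 — 7.

7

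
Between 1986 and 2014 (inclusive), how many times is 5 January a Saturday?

4

Track 5 January's weekday year by year (advancing +1, or +2 across a Feb 29):
  1986: Sun  1987: Mon (+1)  1988: Tue (+1)  1989: Thu (+2)  1990: Fri (+1)
  1991: Sat (+1) ✓  1992: Sun (+1)  1993: Tue (+2)  1994: Wed (+1)  1995: Thu (+1)
  1996: Fri (+1)  1997: Sun (+2)  1998: Mon (+1)  1999: Tue (+1)  2000: Wed (+1)
  2001: Fri (+2)  2002: Sat (+1) ✓  2003: Sun (+1)  2004: Mon (+1)  2005: Wed (+2)
  2006: Thu (+1)  2007: Fri (+1)  2008: Sat (+1) ✓  2009: Mon (+2)  2010: Tue (+1)
  2011: Wed (+1)  2012: Thu (+1)  2013: Sat (+2) ✓  2014: Sun (+1)
Saturday years: 1991, 2002, 2008, 2013 — 4 in total.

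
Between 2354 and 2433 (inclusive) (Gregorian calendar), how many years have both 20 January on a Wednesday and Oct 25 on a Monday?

Check each year's weekday for 20 January and Oct 25:
  2354: Wed/Mon ✓  2355: Thu/Tue  2356: Fri/Thu  2357: Sun/Fri  2358: Mon/Sat  2359: Tue/Sun  2360: Wed/Tue  2361: Fri/Wed  2362: Sat/Thu  2363: Sun/Fri  2364: Mon/Sun  2365: Wed/Mon ✓  2366: Thu/Tue  2367: Fri/Wed  …(52 more)…  2420: Mon/Sun  2421: Wed/Mon ✓  2422: Thu/Tue  2423: Fri/Wed  2424: Sat/Fri  2425: Mon/Sat  2426: Tue/Sun  2427: Wed/Mon ✓  2428: Thu/Wed  2429: Sat/Thu  2430: Sun/Fri  2431: Mon/Sat  2432: Tue/Mon  2433: Thu/Tue
Both conditions hold in: 2354, 2365, 2371, 2382, 2393, 2399, 2410, 2421, 2427 — 9.

9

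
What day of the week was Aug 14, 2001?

January 1, 2001 is a Monday.
August 14 is day 226 of the year, i.e. 225 days after Jan 1.
225 mod 7 = 1, so advance 1 weekday from Monday: Tuesday.

Tuesday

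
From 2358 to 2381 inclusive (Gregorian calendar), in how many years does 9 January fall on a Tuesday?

4

Track 9 January's weekday year by year (advancing +1, or +2 across a Feb 29):
  2358: Thu  2359: Fri (+1)  2360: Sat (+1)  2361: Mon (+2)  2362: Tue (+1) ✓
  2363: Wed (+1)  2364: Thu (+1)  2365: Sat (+2)  2366: Sun (+1)  2367: Mon (+1)
  2368: Tue (+1) ✓  2369: Thu (+2)  2370: Fri (+1)  2371: Sat (+1)  2372: Sun (+1)
  2373: Tue (+2) ✓  2374: Wed (+1)  2375: Thu (+1)  2376: Fri (+1)  2377: Sun (+2)
  2378: Mon (+1)  2379: Tue (+1) ✓  2380: Wed (+1)  2381: Fri (+2)
Tuesday years: 2362, 2368, 2373, 2379 — 4 in total.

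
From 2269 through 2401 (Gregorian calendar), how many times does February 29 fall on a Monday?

5

Leap years in 2269–2401: 32 of them.
Feb 29 weekday advances by 5 (mod 7) from one leap year to the next four years later (or differs when a century non-leap intervenes).
Leap-day weekdays: 2272:Thu 2276:Tue 2280:Sun 2284:Fri 2288:Wed 2292:Mon✓ 2296:Sat 2304:Mon✓ 2308:Sat 2312:Thu 2316:Tue 2320:Sun 2324:Fri …(6 more)… 2352:Fri 2356:Wed 2360:Mon✓ 2364:Sat 2368:Thu 2372:Tue 2376:Sun 2380:Fri 2384:Wed 2388:Mon✓ 2392:Sat 2396:Thu 2400:Tue
Monday: 2292, 2304, 2332, 2360, 2388 → 5.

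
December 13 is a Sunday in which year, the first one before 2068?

2065

From one year to the next, a fixed date's weekday advances by 1, or by 2 when a Feb 29 lies between the two dates.
2068: December 13 is Thursday.
2067: Tuesday (−2)
2066: Monday (−1)
2065: Sunday (−1)
December 13 falls on a Sunday in 2065.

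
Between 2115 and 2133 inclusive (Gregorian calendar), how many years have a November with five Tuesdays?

5

November has 30 days; it has five Tuesdays when Tuesday falls among the first (month-length − 28) days — i.e. when November 1 is one of Tuesday/Monday.
November 1 by year: 2115:Fri 2116:Sun 2117:Mon✓ 2118:Tue✓ 2119:Wed 2120:Fri 2121:Sat 2122:Sun 2123:Mon✓ 2124:Wed 2125:Thu 2126:Fri 2127:Sat 2128:Mon✓ 2129:Tue✓ 2130:Wed 2131:Thu 2132:Sat 2133:Sun
Years with five Tuesdays: 2117, 2118, 2123, 2128, 2129 → 5.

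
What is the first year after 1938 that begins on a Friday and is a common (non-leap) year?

1943

Jan 1 advances by 2 weekdays after a leap year and by 1 after a common year.
1938: Jan 1 is Saturday.
1939: Sunday
1940: Monday (leap)
1941: Wednesday
1942: Thursday
1943: Friday
1943 begins on a Friday and is a common year.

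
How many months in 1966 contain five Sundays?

4

A month of length L has five Sundays iff its first Sunday is on day ≤ L−28 (so day 1–3 in a 31-day month, 1–2 in a 30-day month, day 1 in a leap February).
Checking each month of 1966: Jan starts Sat (31d) ✓; Feb starts Tue (28d); Mar starts Tue (31d); Apr starts Fri (30d); May starts Sun (31d) ✓; Jun starts Wed (30d); Jul starts Fri (31d) ✓; Aug starts Mon (31d); Sep starts Thu (30d); Oct starts Sat (31d) ✓; Nov starts Tue (30d); Dec starts Thu (31d).
Five-Sunday months: January, May, July, October → 4.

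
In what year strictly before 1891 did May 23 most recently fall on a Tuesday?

1882

From one year to the next, a fixed date's weekday advances by 1, or by 2 when a Feb 29 lies between the two dates.
1891: May 23 is Saturday.
1890: Friday (−1)
1889: Thursday (−1)
1888: Wednesday (−1)
1887: Monday (−2)
1886: Sunday (−1)
1885: Saturday (−1)
1884: Friday (−1)
1883: Wednesday (−2)
1882: Tuesday (−1)
May 23 falls on a Tuesday in 1882.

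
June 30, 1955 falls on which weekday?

January 1, 1955 is a Saturday.
June 30 is day 181 of the year, i.e. 180 days after Jan 1.
180 mod 7 = 5, so advance 5 weekdays from Saturday: Thursday.

Thursday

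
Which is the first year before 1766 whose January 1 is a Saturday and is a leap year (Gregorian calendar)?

Jan 1 advances by 2 weekdays after a leap year and by 1 after a common year.
1766: Jan 1 is Wednesday.
1765: Tuesday
1764: Sunday (leap)
1763: Saturday
1762: Friday
1761: Thursday
1760: Tuesday (leap)
1759: Monday
1758: Sunday
1757: Saturday
1756: Thursday (leap)
1755: Wednesday
1754: Tuesday
1753: Monday
1752: Saturday (leap)
1752 begins on a Saturday and is a leap year.

1752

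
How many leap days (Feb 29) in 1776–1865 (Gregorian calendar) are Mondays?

4

Leap years in 1776–1865: 22 of them.
Feb 29 weekday advances by 5 (mod 7) from one leap year to the next four years later (or differs when a century non-leap intervenes).
Leap-day weekdays: 1776:Thu 1780:Tue 1784:Sun 1788:Fri 1792:Wed 1796:Mon✓ 1804:Wed 1808:Mon✓ 1812:Sat 1816:Thu 1820:Tue 1824:Sun 1828:Fri 1832:Wed 1836:Mon✓ 1840:Sat 1844:Thu 1848:Tue 1852:Sun 1856:Fri 1860:Wed 1864:Mon✓
Monday: 1796, 1808, 1836, 1864 → 4.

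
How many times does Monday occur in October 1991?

4

October 1991 has 31 days and begins on Tuesday.
The first Monday is October 7.
Mondays fall on 7, 14, 21, 28 — that's 4.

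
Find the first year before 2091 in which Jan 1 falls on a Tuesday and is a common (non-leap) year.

2086

Jan 1 advances by 2 weekdays after a leap year and by 1 after a common year.
2091: Jan 1 is Monday.
2090: Sunday
2089: Saturday
2088: Thursday (leap)
2087: Wednesday
2086: Tuesday
2086 begins on a Tuesday and is a common year.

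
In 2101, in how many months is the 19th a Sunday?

1

Check the 19th of each month of 2101: Jan 19: Wed, Feb 19: Sat, Mar 19: Sat, Apr 19: Tue, May 19: Thu, Jun 19: Sun, Jul 19: Tue, Aug 19: Fri, Sep 19: Mon, Oct 19: Wed, Nov 19: Sat, Dec 19: Mon.
Sunday occurs in June — 1 month.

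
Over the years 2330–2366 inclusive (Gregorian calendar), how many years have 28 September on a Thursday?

Track 28 September's weekday year by year (advancing +1, or +2 across a Feb 29):
  2330: Sun  2331: Mon (+1)  2332: Wed (+2)  2333: Thu (+1) ✓  2334: Fri (+1)
  2335: Sat (+1)  2336: Mon (+2)  2337: Tue (+1)  2338: Wed (+1)  2339: Thu (+1) ✓
  2340: Sat (+2)  2341: Sun (+1)  2342: Mon (+1)  2343: Tue (+1)  … (9 more years) …
  2353: Mon (+1)  2354: Tue (+1)  2355: Wed (+1)  2356: Fri (+2)  2357: Sat (+1)
  2358: Sun (+1)  2359: Mon (+1)  2360: Wed (+2)  2361: Thu (+1) ✓  2362: Fri (+1)
  2363: Sat (+1)  2364: Mon (+2)  2365: Tue (+1)  2366: Wed (+1)
Thursday years: 2333, 2339, 2344, 2350, 2361 — 5 in total.

5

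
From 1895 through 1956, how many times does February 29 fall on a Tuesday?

Leap years in 1895–1956: 15 of them.
Feb 29 weekday advances by 5 (mod 7) from one leap year to the next four years later (or differs when a century non-leap intervenes).
Leap-day weekdays: 1896:Sat 1904:Mon 1908:Sat 1912:Thu 1916:Tue✓ 1920:Sun 1924:Fri 1928:Wed 1932:Mon 1936:Sat 1940:Thu 1944:Tue✓ 1948:Sun 1952:Fri 1956:Wed
Tuesday: 1916, 1944 → 2.

2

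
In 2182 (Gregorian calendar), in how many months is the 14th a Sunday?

2

Check the 14th of each month of 2182: Jan 14: Mon, Feb 14: Thu, Mar 14: Thu, Apr 14: Sun, May 14: Tue, Jun 14: Fri, Jul 14: Sun, Aug 14: Wed, Sep 14: Sat, Oct 14: Mon, Nov 14: Thu, Dec 14: Sat.
Sunday occurs in April, July — 2 months.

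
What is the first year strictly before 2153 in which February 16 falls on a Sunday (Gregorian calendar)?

From one year to the next, a fixed date's weekday advances by 1, or by 2 when a Feb 29 lies between the two dates.
2153: February 16 is Friday.
2152: Wednesday (−2)
2151: Tuesday (−1)
2150: Monday (−1)
2149: Sunday (−1)
February 16 falls on a Sunday in 2149.

2149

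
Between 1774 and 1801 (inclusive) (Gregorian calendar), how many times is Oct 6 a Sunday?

Track Oct 6's weekday year by year (advancing +1, or +2 across a Feb 29):
  1774: Thu  1775: Fri (+1)  1776: Sun (+2) ✓  1777: Mon (+1)  1778: Tue (+1)
  1779: Wed (+1)  1780: Fri (+2)  1781: Sat (+1)  1782: Sun (+1) ✓  1783: Mon (+1)
  1784: Wed (+2)  1785: Thu (+1)  1786: Fri (+1)  1787: Sat (+1)  1788: Mon (+2)
  1789: Tue (+1)  1790: Wed (+1)  1791: Thu (+1)  1792: Sat (+2)  1793: Sun (+1) ✓
  1794: Mon (+1)  1795: Tue (+1)  1796: Thu (+2)  1797: Fri (+1)  1798: Sat (+1)
  1799: Sun (+1) ✓  1800: Mon (+1)  1801: Tue (+1)
Sunday years: 1776, 1782, 1793, 1799 — 4 in total.

4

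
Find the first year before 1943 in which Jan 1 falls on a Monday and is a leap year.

Jan 1 advances by 2 weekdays after a leap year and by 1 after a common year.
1943: Jan 1 is Friday.
1942: Thursday
1941: Wednesday
1940: Monday (leap)
1940 begins on a Monday and is a leap year.

1940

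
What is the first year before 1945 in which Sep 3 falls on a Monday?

From one year to the next, a fixed date's weekday advances by 1, or by 2 when a Feb 29 lies between the two dates.
1945: September 3 is Monday.
1944: Sunday (−1)
1943: Friday (−2)
1942: Thursday (−1)
1941: Wednesday (−1)
1940: Tuesday (−1)
1939: Sunday (−2)
1938: Saturday (−1)
1937: Friday (−1)
1936: Thursday (−1)
1935: Tuesday (−2)
1934: Monday (−1)
Sep 3 falls on a Monday in 1934.

1934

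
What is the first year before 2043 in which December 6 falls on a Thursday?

2040

From one year to the next, a fixed date's weekday advances by 1, or by 2 when a Feb 29 lies between the two dates.
2043: December 6 is Sunday.
2042: Saturday (−1)
2041: Friday (−1)
2040: Thursday (−1)
December 6 falls on a Thursday in 2040.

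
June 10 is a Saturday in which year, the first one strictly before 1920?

From one year to the next, a fixed date's weekday advances by 1, or by 2 when a Feb 29 lies between the two dates.
1920: June 10 is Thursday.
1919: Tuesday (−2)
1918: Monday (−1)
1917: Sunday (−1)
1916: Saturday (−1)
June 10 falls on a Saturday in 1916.

1916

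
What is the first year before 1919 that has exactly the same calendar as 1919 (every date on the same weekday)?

1913

Two years share a calendar iff Jan 1 falls on the same weekday and both are leap or both are common. 1919: Jan 1 is Wednesday, common year.
1918: Jan 1 Tuesday, common
1917: Jan 1 Monday, common
1916: Jan 1 Saturday, leap
1915: Jan 1 Friday, common
1914: Jan 1 Thursday, common
1913: Jan 1 Wednesday, common
1913 matches on both conditions.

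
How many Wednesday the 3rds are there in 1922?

1

Check the 3rd of each month of 1922: Jan 3: Tue, Feb 3: Fri, Mar 3: Fri, Apr 3: Mon, May 3: Wed, Jun 3: Sat, Jul 3: Mon, Aug 3: Thu, Sep 3: Sun, Oct 3: Tue, Nov 3: Fri, Dec 3: Sun.
Wednesday occurs in May — 1 month.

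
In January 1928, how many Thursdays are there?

January 1928 has 31 days and begins on Sunday.
The first Thursday is January 5.
Thursdays fall on 5, 12, 19, 26 — that's 4.

4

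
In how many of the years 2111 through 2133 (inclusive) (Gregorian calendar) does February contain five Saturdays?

February has 28 days (29 in leap years); it has five Saturdays when Saturday falls among the first (month-length − 28) days — i.e. when February 1 is Saturday in a leap year (never in a common year).
February 1 by year: 2111:Sun 2112:Mon 2113:Wed 2114:Thu 2115:Fri 2116:Sat✓ 2117:Mon 2118:Tue 2119:Wed 2120:Thu 2121:Sat 2122:Sun 2123:Mon 2124:Tue 2125:Thu 2126:Fri 2127:Sat 2128:Sun 2129:Tue 2130:Wed 2131:Thu 2132:Fri 2133:Sun
Years with five Saturdays: 2116 → 1.

1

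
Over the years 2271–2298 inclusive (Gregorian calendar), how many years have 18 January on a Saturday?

4

Track 18 January's weekday year by year (advancing +1, or +2 across a Feb 29):
  2271: Wed  2272: Thu (+1)  2273: Sat (+2) ✓  2274: Sun (+1)  2275: Mon (+1)
  2276: Tue (+1)  2277: Thu (+2)  2278: Fri (+1)  2279: Sat (+1) ✓  2280: Sun (+1)
  2281: Tue (+2)  2282: Wed (+1)  2283: Thu (+1)  2284: Fri (+1)  2285: Sun (+2)
  2286: Mon (+1)  2287: Tue (+1)  2288: Wed (+1)  2289: Fri (+2)  2290: Sat (+1) ✓
  2291: Sun (+1)  2292: Mon (+1)  2293: Wed (+2)  2294: Thu (+1)  2295: Fri (+1)
  2296: Sat (+1) ✓  2297: Mon (+2)  2298: Tue (+1)
Saturday years: 2273, 2279, 2290, 2296 — 4 in total.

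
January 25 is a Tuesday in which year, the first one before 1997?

From one year to the next, a fixed date's weekday advances by 1, or by 2 when a Feb 29 lies between the two dates.
1997: January 25 is Saturday.
1996: Thursday (−2)
1995: Wednesday (−1)
1994: Tuesday (−1)
January 25 falls on a Tuesday in 1994.

1994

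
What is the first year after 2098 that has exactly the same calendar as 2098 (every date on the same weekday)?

2110

Two years share a calendar iff Jan 1 falls on the same weekday and both are leap or both are common. 2098: Jan 1 is Wednesday, common year.
2099: Jan 1 Thursday, common
2100: Jan 1 Friday, common
2101: Jan 1 Saturday, common
2102: Jan 1 Sunday, common
2103: Jan 1 Monday, common
2104: Jan 1 Tuesday, leap
2105: Jan 1 Thursday, common
2106: Jan 1 Friday, common
2107: Jan 1 Saturday, common
2108: Jan 1 Sunday, leap
2109: Jan 1 Tuesday, common
2110: Jan 1 Wednesday, common
2110 matches on both conditions.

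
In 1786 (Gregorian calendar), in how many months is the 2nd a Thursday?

Check the 2nd of each month of 1786: Jan 2: Mon, Feb 2: Thu, Mar 2: Thu, Apr 2: Sun, May 2: Tue, Jun 2: Fri, Jul 2: Sun, Aug 2: Wed, Sep 2: Sat, Oct 2: Mon, Nov 2: Thu, Dec 2: Sat.
Thursday occurs in February, March, November — 3 months.

3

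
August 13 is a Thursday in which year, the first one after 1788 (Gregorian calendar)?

From one year to the next, a fixed date's weekday advances by 1, or by 2 when a Feb 29 lies between the two dates.
1788: August 13 is Wednesday.
1789: Thursday (+1)
August 13 falls on a Thursday in 1789.

1789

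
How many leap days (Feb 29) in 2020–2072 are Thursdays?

2

Leap years in 2020–2072: 14 of them.
Feb 29 weekday advances by 5 (mod 7) from one leap year to the next four years later (or differs when a century non-leap intervenes).
Leap-day weekdays: 2020:Sat 2024:Thu✓ 2028:Tue 2032:Sun 2036:Fri 2040:Wed 2044:Mon 2048:Sat 2052:Thu✓ 2056:Tue 2060:Sun 2064:Fri 2068:Wed 2072:Mon
Thursday: 2024, 2052 → 2.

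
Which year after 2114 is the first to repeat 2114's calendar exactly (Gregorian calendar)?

Two years share a calendar iff Jan 1 falls on the same weekday and both are leap or both are common. 2114: Jan 1 is Monday, common year.
2115: Jan 1 Tuesday, common
2116: Jan 1 Wednesday, leap
2117: Jan 1 Friday, common
2118: Jan 1 Saturday, common
2119: Jan 1 Sunday, common
2120: Jan 1 Monday, leap
2121: Jan 1 Wednesday, common
2122: Jan 1 Thursday, common
2123: Jan 1 Friday, common
2124: Jan 1 Saturday, leap
2125: Jan 1 Monday, common
2125 matches on both conditions.

2125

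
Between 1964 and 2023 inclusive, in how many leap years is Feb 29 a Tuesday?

Leap years in 1964–2023: 15 of them.
Feb 29 weekday advances by 5 (mod 7) from one leap year to the next four years later (or differs when a century non-leap intervenes).
Leap-day weekdays: 1964:Sat 1968:Thu 1972:Tue✓ 1976:Sun 1980:Fri 1984:Wed 1988:Mon 1992:Sat 1996:Thu 2000:Tue✓ 2004:Sun 2008:Fri 2012:Wed 2016:Mon 2020:Sat
Tuesday: 1972, 2000 → 2.

2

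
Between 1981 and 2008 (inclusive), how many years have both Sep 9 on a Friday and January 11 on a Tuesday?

Check each year's weekday for Sep 9 and January 11:
  1981: Wed/Sun  1982: Thu/Mon  1983: Fri/Tue ✓  1984: Sun/Wed  1985: Mon/Fri  1986: Tue/Sat  1987: Wed/Sun  1988: Fri/Mon  1989: Sat/Wed  1990: Sun/Thu  1991: Mon/Fri  1992: Wed/Sat  1993: Thu/Mon  1994: Fri/Tue ✓  1995: Sat/Wed  1996: Mon/Thu  1997: Tue/Sat  1998: Wed/Sun  1999: Thu/Mon  2000: Sat/Tue  2001: Sun/Thu  2002: Mon/Fri  2003: Tue/Sat  2004: Thu/Sun  2005: Fri/Tue ✓  2006: Sat/Wed  2007: Sun/Thu  2008: Tue/Fri
Both conditions hold in: 1983, 1994, 2005 — 3.

3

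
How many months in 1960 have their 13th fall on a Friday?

Check the 13th of each month of 1960: Jan 13: Wed, Feb 13: Sat, Mar 13: Sun, Apr 13: Wed, May 13: Fri, Jun 13: Mon, Jul 13: Wed, Aug 13: Sat, Sep 13: Tue, Oct 13: Thu, Nov 13: Sun, Dec 13: Tue.
Friday occurs in May — 1 month.

1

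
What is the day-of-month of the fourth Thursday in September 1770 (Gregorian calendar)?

September 1, 1770 is a Saturday, so the first Thursday is the 6th.
The fourth Thursday is 6 + 21 = 27.

27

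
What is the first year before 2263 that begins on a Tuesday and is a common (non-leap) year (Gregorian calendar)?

Jan 1 advances by 2 weekdays after a leap year and by 1 after a common year.
2263: Jan 1 is Thursday.
2262: Wednesday
2261: Tuesday
2261 begins on a Tuesday and is a common year.

2261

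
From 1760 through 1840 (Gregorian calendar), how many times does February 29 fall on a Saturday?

Leap years in 1760–1840: 20 of them.
Feb 29 weekday advances by 5 (mod 7) from one leap year to the next four years later (or differs when a century non-leap intervenes).
Leap-day weekdays: 1760:Fri 1764:Wed 1768:Mon 1772:Sat✓ 1776:Thu 1780:Tue 1784:Sun 1788:Fri 1792:Wed 1796:Mon 1804:Wed 1808:Mon 1812:Sat✓ 1816:Thu 1820:Tue 1824:Sun 1828:Fri 1832:Wed 1836:Mon 1840:Sat✓
Saturday: 1772, 1812, 1840 → 3.

3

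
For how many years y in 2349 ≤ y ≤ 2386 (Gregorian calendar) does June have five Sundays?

June has 30 days; it has five Sundays when Sunday falls among the first (month-length − 28) days — i.e. when June 1 is one of Sunday/Saturday.
June 1 by year: 2349:Wed 2350:Thu 2351:Fri 2352:Sun✓ 2353:Mon 2354:Tue 2355:Wed 2356:Fri 2357:Sat✓ 2358:Sun✓ 2359:Mon 2360:Wed 2361:Thu 2362:Fri 2363:Sat✓ …(8 more)… 2372:Thu 2373:Fri 2374:Sat✓ 2375:Sun✓ 2376:Tue 2377:Wed 2378:Thu 2379:Fri 2380:Sun✓ 2381:Mon 2382:Tue 2383:Wed 2384:Fri 2385:Sat✓ 2386:Sun✓
Years with five Sundays: 2352, 2357, 2358, 2363, 2368, 2369, 2374, 2375, 2380, 2385, 2386 → 11.

11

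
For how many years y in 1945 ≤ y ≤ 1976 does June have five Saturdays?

10

June has 30 days; it has five Saturdays when Saturday falls among the first (month-length − 28) days — i.e. when June 1 is one of Saturday/Friday.
June 1 by year: 1945:Fri✓ 1946:Sat✓ 1947:Sun 1948:Tue 1949:Wed 1950:Thu 1951:Fri✓ 1952:Sun 1953:Mon 1954:Tue 1955:Wed 1956:Fri✓ 1957:Sat✓ 1958:Sun 1959:Mon 1960:Wed 1961:Thu 1962:Fri✓ 1963:Sat✓ 1964:Mon 1965:Tue 1966:Wed 1967:Thu 1968:Sat✓ 1969:Sun 1970:Mon 1971:Tue 1972:Thu 1973:Fri✓ 1974:Sat✓ 1975:Sun 1976:Tue
Years with five Saturdays: 1945, 1946, 1951, 1956, 1957, 1962, 1963, 1968, 1973, 1974 → 10.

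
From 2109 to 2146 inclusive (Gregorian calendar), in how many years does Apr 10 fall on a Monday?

Track Apr 10's weekday year by year (advancing +1, or +2 across a Feb 29):
  2109: Wed  2110: Thu (+1)  2111: Fri (+1)  2112: Sun (+2)  2113: Mon (+1) ✓
  2114: Tue (+1)  2115: Wed (+1)  2116: Fri (+2)  2117: Sat (+1)  2118: Sun (+1)
  2119: Mon (+1) ✓  2120: Wed (+2)  2121: Thu (+1)  2122: Fri (+1)  … (10 more years) …
  2133: Fri (+1)  2134: Sat (+1)  2135: Sun (+1)  2136: Tue (+2)  2137: Wed (+1)
  2138: Thu (+1)  2139: Fri (+1)  2140: Sun (+2)  2141: Mon (+1) ✓  2142: Tue (+1)
  2143: Wed (+1)  2144: Fri (+2)  2145: Sat (+1)  2146: Sun (+1)
Monday years: 2113, 2119, 2124, 2130, 2141 — 5 in total.

5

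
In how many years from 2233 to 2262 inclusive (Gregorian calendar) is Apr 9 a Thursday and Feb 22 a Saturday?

Check each year's weekday for Apr 9 and Feb 22:
  2233: Tue/Fri  2234: Wed/Sat  2235: Thu/Sun  2236: Sat/Mon  2237: Sun/Wed  2238: Mon/Thu  2239: Tue/Fri  2240: Thu/Sat ✓  2241: Fri/Mon  2242: Sat/Tue  2243: Sun/Wed  2244: Tue/Thu  2245: Wed/Sat  2246: Thu/Sun  2247: Fri/Mon  2248: Sun/Tue  2249: Mon/Thu  2250: Tue/Fri  2251: Wed/Sat  2252: Fri/Sun  2253: Sat/Tue  2254: Sun/Wed  2255: Mon/Thu  2256: Wed/Fri  2257: Thu/Sun  2258: Fri/Mon  2259: Sat/Tue  2260: Mon/Wed  2261: Tue/Fri  2262: Wed/Sat
Both conditions hold in: 2240 — 1.

1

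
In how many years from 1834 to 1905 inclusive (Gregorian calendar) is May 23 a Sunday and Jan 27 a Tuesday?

Check each year's weekday for May 23 and Jan 27:
  1834: Fri/Mon  1835: Sat/Tue  1836: Mon/Wed  1837: Tue/Fri  1838: Wed/Sat  1839: Thu/Sun  1840: Sat/Mon  1841: Sun/Wed  1842: Mon/Thu  1843: Tue/Fri  1844: Thu/Sat  1845: Fri/Mon  1846: Sat/Tue  1847: Sun/Wed  …(44 more)…  1892: Mon/Wed  1893: Tue/Fri  1894: Wed/Sat  1895: Thu/Sun  1896: Sat/Mon  1897: Sun/Wed  1898: Mon/Thu  1899: Tue/Fri  1900: Wed/Sat  1901: Thu/Sun  1902: Fri/Mon  1903: Sat/Tue  1904: Mon/Wed  1905: Tue/Fri
Both conditions hold in: 1852, 1880 — 2.

2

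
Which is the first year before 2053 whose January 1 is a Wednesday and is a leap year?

2048

Jan 1 advances by 2 weekdays after a leap year and by 1 after a common year.
2053: Jan 1 is Wednesday.
2052: Monday (leap)
2051: Sunday
2050: Saturday
2049: Friday
2048: Wednesday (leap)
2048 begins on a Wednesday and is a leap year.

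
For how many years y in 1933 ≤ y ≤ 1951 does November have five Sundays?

November has 30 days; it has five Sundays when Sunday falls among the first (month-length − 28) days — i.e. when November 1 is one of Sunday/Saturday.
November 1 by year: 1933:Wed 1934:Thu 1935:Fri 1936:Sun✓ 1937:Mon 1938:Tue 1939:Wed 1940:Fri 1941:Sat✓ 1942:Sun✓ 1943:Mon 1944:Wed 1945:Thu 1946:Fri 1947:Sat✓ 1948:Mon 1949:Tue 1950:Wed 1951:Thu
Years with five Sundays: 1936, 1941, 1942, 1947 → 4.

4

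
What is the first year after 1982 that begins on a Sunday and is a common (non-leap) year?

1989

Jan 1 advances by 2 weekdays after a leap year and by 1 after a common year.
1982: Jan 1 is Friday.
1983: Saturday
1984: Sunday (leap)
1985: Tuesday
1986: Wednesday
1987: Thursday
1988: Friday (leap)
1989: Sunday
1989 begins on a Sunday and is a common year.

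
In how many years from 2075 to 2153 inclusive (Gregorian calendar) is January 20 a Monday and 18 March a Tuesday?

8

Check each year's weekday for January 20 and 18 March:
  2075: Sun/Mon  2076: Mon/Wed  2077: Wed/Thu  2078: Thu/Fri  2079: Fri/Sat  2080: Sat/Mon  2081: Mon/Tue ✓  2082: Tue/Wed  2083: Wed/Thu  2084: Thu/Sat  2085: Sat/Sun  2086: Sun/Mon  2087: Mon/Tue ✓  2088: Tue/Thu  …(51 more)…  2140: Wed/Fri  2141: Fri/Sat  2142: Sat/Sun  2143: Sun/Mon  2144: Mon/Wed  2145: Wed/Thu  2146: Thu/Fri  2147: Fri/Sat  2148: Sat/Mon  2149: Mon/Tue ✓  2150: Tue/Wed  2151: Wed/Thu  2152: Thu/Sat  2153: Sat/Sun
Both conditions hold in: 2081, 2087, 2098, 2110, 2121, 2127, 2138, 2149 — 8.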